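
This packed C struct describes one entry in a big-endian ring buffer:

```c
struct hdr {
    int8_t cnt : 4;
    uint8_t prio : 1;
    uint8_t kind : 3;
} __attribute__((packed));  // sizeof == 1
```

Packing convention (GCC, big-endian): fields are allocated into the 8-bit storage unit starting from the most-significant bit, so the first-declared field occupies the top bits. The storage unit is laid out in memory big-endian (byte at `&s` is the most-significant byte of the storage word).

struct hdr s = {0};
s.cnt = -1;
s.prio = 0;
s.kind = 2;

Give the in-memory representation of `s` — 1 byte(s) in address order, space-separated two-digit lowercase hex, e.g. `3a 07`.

f2

cnt:4 = -1 → 0xf << 4 → word 0xf0
prio:1 = 0 → 0x0 << 3 → word 0xf0
kind:3 = 2 → 0x2 << 0 → word 0xf2
word = 0xf2 → big-endian bytes:
  [0]=0xf2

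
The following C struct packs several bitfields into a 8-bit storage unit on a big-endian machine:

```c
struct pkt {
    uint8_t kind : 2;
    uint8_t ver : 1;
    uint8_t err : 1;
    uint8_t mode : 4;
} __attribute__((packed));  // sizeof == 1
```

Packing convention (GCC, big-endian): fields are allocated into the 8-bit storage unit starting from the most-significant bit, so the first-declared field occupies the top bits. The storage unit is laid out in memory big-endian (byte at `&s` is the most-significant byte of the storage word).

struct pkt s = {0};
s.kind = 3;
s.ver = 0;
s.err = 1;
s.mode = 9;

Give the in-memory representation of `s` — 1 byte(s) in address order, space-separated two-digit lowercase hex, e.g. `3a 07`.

d9

kind (2b) val=3 bits=0x3 at bit 6: 0xc0
ver (1b) val=0 bits=0x0 at bit 5: 0xc0
err (1b) val=1 bits=0x1 at bit 4: 0xd0
mode (4b) val=9 bits=0x9 at bit 0: 0xd9
word = 0xd9 → big-endian bytes:
  [0]=0xd9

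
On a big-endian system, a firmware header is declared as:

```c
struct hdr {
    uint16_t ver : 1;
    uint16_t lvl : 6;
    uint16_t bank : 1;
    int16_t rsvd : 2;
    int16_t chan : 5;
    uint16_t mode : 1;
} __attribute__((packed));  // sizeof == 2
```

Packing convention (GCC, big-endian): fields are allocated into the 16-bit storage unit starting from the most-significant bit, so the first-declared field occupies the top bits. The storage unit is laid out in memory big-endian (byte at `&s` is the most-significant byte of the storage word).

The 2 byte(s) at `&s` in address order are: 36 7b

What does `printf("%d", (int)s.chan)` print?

[0]=0x36 [1]=0x7b (big-endian) → word 0x367b
ver:1 @ bit 15 → (0x367b>>15)&0x1 = 0x0
lvl:6 @ bit 9 → (0x367b>>9)&0x3f = 0x1b
bank:1 @ bit 8 → (0x367b>>8)&0x1 = 0x0
rsvd:2 @ bit 6 → (0x367b>>6)&0x3 = 0x1
chan:5 @ bit 1 → (0x367b>>1)&0x1f = 0x1d  ←
mode:1 @ bit 0 → (0x367b>>0)&0x1 = 0x1
chan signed 5b, MSB=1: 29 - 32 = -3

-3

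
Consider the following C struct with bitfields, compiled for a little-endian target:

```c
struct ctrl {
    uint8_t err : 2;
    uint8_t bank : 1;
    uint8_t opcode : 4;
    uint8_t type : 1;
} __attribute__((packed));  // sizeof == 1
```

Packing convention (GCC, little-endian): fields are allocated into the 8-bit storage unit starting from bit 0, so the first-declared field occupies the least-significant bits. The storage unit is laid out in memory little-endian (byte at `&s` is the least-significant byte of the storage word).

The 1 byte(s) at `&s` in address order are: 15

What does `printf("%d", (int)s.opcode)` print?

2

[0]=0x15 (little-endian) → word 0x15
err [0+:2] = (word>>0) & 0x3 = 1
bank [2+:1] = (word>>2) & 0x1 = 1
opcode [3+:4] = (word>>3) & 0xf = 2  ←
type [7+:1] = (word>>7) & 0x1 = 0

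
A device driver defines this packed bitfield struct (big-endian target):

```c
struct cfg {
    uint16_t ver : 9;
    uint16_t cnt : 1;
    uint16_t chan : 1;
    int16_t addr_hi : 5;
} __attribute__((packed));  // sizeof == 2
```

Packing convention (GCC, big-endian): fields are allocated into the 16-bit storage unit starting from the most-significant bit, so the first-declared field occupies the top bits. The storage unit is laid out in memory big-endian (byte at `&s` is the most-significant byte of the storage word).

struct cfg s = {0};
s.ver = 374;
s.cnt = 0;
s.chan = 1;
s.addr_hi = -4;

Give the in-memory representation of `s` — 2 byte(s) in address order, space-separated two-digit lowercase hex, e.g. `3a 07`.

ver:9 = 374 → 0x176 << 7 → word 0xbb00
cnt:1 = 0 → 0x0 << 6 → word 0xbb00
chan:1 = 1 → 0x1 << 5 → word 0xbb20
addr_hi:5 = -4 → 0x1c << 0 → word 0xbb3c
word = 0xbb3c → big-endian bytes:
  [0]=0xbb  [1]=0x3c

bb 3c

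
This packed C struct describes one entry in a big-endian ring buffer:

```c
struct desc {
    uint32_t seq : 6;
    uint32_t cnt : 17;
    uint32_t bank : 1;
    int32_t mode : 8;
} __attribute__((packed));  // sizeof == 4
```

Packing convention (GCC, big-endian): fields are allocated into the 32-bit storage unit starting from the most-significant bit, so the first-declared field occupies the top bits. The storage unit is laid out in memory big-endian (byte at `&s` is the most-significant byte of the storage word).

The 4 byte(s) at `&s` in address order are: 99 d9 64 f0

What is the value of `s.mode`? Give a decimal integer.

[0]=0x99 [1]=0xd9 [2]=0x64 [3]=0xf0 (big-endian) → word 0x99d964f0
seq [26+:6] = (word>>26) & 0x3f = 38
cnt [9+:17] = (word>>9) & 0x1ffff = 60594
bank [8+:1] = (word>>8) & 0x1 = 0
mode [0+:8] = (word>>0) & 0xff = 240  ←
mode signed 8b, MSB=1: 240 - 256 = -16

-16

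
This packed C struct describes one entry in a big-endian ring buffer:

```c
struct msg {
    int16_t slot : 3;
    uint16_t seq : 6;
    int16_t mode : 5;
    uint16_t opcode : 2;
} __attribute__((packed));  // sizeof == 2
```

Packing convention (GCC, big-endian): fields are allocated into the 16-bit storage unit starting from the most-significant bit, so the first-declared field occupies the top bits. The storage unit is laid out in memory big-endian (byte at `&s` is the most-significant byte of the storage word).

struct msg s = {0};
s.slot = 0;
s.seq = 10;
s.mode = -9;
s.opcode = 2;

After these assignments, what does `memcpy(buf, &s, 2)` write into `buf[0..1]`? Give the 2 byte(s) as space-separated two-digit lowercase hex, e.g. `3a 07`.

slot (3b) val=0 bits=0x0 at bit 13: 0x0000
seq (6b) val=10 bits=0xa at bit 7: 0x0500
mode (5b) val=-9 bits=0x17 at bit 2: 0x055c
opcode (2b) val=2 bits=0x2 at bit 0: 0x055e
word = 0x055e → big-endian bytes:
  [0]=0x05  [1]=0x5e

05 5e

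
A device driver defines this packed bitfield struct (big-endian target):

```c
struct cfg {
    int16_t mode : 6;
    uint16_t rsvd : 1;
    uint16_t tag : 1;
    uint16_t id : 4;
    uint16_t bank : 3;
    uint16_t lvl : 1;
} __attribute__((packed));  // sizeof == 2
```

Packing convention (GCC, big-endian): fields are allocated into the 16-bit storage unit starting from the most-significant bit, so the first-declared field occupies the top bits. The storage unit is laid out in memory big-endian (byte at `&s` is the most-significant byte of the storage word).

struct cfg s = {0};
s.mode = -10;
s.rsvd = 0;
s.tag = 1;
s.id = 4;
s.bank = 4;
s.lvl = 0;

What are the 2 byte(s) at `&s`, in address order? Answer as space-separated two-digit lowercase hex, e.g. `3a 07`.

d9 48

[10+:6] mode=-10 & 0x3f = 0x36; word=0xd800
[9+:1] rsvd=0 & 0x1 = 0x0; word=0xd800
[8+:1] tag=1 & 0x1 = 0x1; word=0xd900
[4+:4] id=4 & 0xf = 0x4; word=0xd940
[1+:3] bank=4 & 0x7 = 0x4; word=0xd948
[0+:1] lvl=0 & 0x1 = 0x0; word=0xd948
word = 0xd948 → big-endian bytes:
  [0]=0xd9  [1]=0x48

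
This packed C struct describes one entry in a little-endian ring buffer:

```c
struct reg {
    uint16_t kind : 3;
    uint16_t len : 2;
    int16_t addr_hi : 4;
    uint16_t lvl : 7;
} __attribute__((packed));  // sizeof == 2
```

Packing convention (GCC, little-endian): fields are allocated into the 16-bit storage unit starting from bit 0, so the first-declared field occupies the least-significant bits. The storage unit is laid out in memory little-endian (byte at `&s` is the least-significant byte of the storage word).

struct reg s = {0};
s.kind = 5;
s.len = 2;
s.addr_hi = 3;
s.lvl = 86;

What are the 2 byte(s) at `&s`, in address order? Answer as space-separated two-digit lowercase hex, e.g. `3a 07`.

kind:3 = 5 → 0x5 << 0 → word 0x0005
len:2 = 2 → 0x2 << 3 → word 0x0015
addr_hi:4 = 3 → 0x3 << 5 → word 0x0075
lvl:7 = 86 → 0x56 << 9 → word 0xac75
word = 0xac75 → little-endian bytes:
  [0]=0x75  [1]=0xac

75 ac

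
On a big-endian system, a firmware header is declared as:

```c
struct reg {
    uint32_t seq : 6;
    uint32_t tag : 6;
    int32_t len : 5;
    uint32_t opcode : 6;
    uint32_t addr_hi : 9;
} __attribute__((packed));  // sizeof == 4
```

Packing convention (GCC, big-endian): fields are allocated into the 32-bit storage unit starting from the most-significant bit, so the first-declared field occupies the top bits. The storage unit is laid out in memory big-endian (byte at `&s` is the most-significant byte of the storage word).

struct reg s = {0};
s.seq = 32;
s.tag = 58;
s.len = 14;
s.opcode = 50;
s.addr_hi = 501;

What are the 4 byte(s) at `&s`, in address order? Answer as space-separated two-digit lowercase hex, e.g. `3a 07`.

83 a7 65 f5

[26+:6] seq=32 & 0x3f = 0x20; word=0x80000000
[20+:6] tag=58 & 0x3f = 0x3a; word=0x83a00000
[15+:5] len=14 & 0x1f = 0xe; word=0x83a70000
[9+:6] opcode=50 & 0x3f = 0x32; word=0x83a76400
[0+:9] addr_hi=501 & 0x1ff = 0x1f5; word=0x83a765f5
word = 0x83a765f5 → big-endian bytes:
  [0]=0x83  [1]=0xa7  [2]=0x65  [3]=0xf5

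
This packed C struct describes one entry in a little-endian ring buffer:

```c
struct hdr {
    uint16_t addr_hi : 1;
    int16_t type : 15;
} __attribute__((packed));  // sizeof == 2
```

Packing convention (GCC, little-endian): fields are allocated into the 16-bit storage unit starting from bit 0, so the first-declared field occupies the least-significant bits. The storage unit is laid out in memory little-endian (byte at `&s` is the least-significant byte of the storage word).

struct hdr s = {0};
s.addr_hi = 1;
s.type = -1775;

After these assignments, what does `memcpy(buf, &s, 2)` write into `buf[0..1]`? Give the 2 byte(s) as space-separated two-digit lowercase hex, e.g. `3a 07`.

addr_hi (1b) val=1 bits=0x1 at bit 0: 0x0001
type (15b) val=-1775 bits=0x7911 at bit 1: 0xf223
word = 0xf223 → little-endian bytes:
  [0]=0x23  [1]=0xf2

23 f2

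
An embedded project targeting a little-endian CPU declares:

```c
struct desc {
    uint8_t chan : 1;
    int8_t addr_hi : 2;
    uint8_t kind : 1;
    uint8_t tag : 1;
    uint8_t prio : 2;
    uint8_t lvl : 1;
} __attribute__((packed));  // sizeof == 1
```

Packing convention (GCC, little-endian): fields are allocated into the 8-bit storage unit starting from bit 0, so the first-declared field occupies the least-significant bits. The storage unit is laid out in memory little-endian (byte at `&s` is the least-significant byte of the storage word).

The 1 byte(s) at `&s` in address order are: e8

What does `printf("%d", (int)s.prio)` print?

[0]=0xe8 (little-endian) → word 0xe8
chan [0+:1] = (word>>0) & 0x1 = 0
addr_hi [1+:2] = (word>>1) & 0x3 = 0
kind [3+:1] = (word>>3) & 0x1 = 1
tag [4+:1] = (word>>4) & 0x1 = 0
prio [5+:2] = (word>>5) & 0x3 = 3  ←
lvl [7+:1] = (word>>7) & 0x1 = 1

3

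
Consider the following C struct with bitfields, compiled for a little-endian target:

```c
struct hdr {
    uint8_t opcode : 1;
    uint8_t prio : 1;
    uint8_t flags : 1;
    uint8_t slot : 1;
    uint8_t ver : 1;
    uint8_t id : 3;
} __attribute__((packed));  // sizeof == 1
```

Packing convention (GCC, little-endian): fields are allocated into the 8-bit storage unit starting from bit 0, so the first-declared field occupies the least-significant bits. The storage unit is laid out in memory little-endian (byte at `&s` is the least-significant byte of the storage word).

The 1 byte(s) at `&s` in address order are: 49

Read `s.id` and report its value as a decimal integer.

2

[0]=0x49 (little-endian) → word 0x49
opcode [0+:1] = (word>>0) & 0x1 = 1
prio [1+:1] = (word>>1) & 0x1 = 0
flags [2+:1] = (word>>2) & 0x1 = 0
slot [3+:1] = (word>>3) & 0x1 = 1
ver [4+:1] = (word>>4) & 0x1 = 0
id [5+:3] = (word>>5) & 0x7 = 2  ←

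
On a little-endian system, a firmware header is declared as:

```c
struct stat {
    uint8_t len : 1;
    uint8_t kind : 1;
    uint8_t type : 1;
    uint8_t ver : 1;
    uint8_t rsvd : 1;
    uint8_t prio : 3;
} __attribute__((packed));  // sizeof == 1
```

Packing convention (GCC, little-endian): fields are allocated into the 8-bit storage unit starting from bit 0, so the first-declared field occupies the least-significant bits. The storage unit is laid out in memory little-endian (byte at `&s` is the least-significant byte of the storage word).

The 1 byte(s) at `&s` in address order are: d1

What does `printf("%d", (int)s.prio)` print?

[0]=0xd1 (little-endian) → word 0xd1
len [0+:1] = (word>>0) & 0x1 = 1
kind [1+:1] = (word>>1) & 0x1 = 0
type [2+:1] = (word>>2) & 0x1 = 0
ver [3+:1] = (word>>3) & 0x1 = 0
rsvd [4+:1] = (word>>4) & 0x1 = 1
prio [5+:3] = (word>>5) & 0x7 = 6  ←

6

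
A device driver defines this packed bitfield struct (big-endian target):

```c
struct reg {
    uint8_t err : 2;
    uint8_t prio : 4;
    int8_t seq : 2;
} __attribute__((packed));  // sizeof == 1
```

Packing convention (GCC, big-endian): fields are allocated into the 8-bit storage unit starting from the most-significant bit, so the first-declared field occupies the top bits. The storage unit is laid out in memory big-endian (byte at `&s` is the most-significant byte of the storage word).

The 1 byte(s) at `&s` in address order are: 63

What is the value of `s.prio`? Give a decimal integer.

[0]=0x63 (big-endian) → word 0x63
err:2 @ bit 6 → (0x63>>6)&0x3 = 0x1
prio:4 @ bit 2 → (0x63>>2)&0xf = 0x8  ←
seq:2 @ bit 0 → (0x63>>0)&0x3 = 0x3

8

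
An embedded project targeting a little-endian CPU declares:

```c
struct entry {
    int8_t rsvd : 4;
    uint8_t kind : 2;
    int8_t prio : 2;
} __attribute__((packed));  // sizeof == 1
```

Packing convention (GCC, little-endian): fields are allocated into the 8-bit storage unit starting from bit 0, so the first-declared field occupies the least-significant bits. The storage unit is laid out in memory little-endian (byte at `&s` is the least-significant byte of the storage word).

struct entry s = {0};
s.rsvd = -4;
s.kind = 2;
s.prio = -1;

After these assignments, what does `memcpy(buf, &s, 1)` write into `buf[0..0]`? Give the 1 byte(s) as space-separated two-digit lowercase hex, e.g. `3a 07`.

rsvd:4 = -4 → 0xc << 0 → word 0x0c
kind:2 = 2 → 0x2 << 4 → word 0x2c
prio:2 = -1 → 0x3 << 6 → word 0xec
word = 0xec → little-endian bytes:
  [0]=0xec

ec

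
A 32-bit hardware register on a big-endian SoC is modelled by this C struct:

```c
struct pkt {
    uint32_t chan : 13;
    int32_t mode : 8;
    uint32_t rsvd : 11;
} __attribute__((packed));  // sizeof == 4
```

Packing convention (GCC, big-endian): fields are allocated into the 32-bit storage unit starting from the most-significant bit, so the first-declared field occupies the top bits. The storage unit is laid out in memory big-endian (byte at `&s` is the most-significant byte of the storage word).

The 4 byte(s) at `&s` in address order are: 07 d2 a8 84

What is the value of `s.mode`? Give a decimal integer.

[0]=0x07 [1]=0xd2 [2]=0xa8 [3]=0x84 (big-endian) → word 0x07d2a884
chan [19+:13] = (word>>19) & 0x1fff = 250
mode [11+:8] = (word>>11) & 0xff = 85  ←
rsvd [0+:11] = (word>>0) & 0x7ff = 132
mode signed 8b, MSB=0: value = 85

85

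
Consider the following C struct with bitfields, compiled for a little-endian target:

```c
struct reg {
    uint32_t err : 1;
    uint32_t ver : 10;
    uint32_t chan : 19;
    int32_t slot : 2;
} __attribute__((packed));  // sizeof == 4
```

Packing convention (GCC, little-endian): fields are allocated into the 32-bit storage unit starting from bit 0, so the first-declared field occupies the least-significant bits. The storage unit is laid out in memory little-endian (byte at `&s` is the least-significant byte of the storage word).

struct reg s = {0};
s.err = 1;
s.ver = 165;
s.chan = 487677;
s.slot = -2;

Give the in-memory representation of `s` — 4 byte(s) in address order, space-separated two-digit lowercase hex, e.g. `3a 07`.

err:1 = 1 → 0x1 << 0 → word 0x00000001
ver:10 = 165 → 0xa5 << 1 → word 0x0000014b
chan:19 = 487677 → 0x770fd << 11 → word 0x3b87e94b
slot:2 = -2 → 0x2 << 30 → word 0xbb87e94b
word = 0xbb87e94b → little-endian bytes:
  [0]=0x4b  [1]=0xe9  [2]=0x87  [3]=0xbb

4b e9 87 bb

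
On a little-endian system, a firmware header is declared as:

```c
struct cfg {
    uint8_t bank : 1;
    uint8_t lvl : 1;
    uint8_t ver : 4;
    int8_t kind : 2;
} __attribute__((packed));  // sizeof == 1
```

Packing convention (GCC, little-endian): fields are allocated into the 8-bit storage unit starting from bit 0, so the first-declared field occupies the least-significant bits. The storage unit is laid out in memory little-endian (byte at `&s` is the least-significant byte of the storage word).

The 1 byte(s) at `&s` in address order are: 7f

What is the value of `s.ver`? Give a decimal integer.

[0]=0x7f (little-endian) → word 0x7f
bank [0+:1] = (word>>0) & 0x1 = 1
lvl [1+:1] = (word>>1) & 0x1 = 1
ver [2+:4] = (word>>2) & 0xf = 15  ←
kind [6+:2] = (word>>6) & 0x3 = 1

15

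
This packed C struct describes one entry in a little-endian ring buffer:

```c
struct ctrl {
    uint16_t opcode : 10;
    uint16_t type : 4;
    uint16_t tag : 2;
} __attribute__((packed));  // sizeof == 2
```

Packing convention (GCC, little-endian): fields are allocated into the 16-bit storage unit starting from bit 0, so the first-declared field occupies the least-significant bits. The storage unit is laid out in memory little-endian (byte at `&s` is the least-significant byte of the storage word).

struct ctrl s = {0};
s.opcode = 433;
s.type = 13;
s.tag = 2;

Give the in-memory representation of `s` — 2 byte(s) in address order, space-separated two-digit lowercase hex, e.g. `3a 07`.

b1 b5

opcode:10 = 433 → 0x1b1 << 0 → word 0x01b1
type:4 = 13 → 0xd << 10 → word 0x35b1
tag:2 = 2 → 0x2 << 14 → word 0xb5b1
word = 0xb5b1 → little-endian bytes:
  [0]=0xb1  [1]=0xb5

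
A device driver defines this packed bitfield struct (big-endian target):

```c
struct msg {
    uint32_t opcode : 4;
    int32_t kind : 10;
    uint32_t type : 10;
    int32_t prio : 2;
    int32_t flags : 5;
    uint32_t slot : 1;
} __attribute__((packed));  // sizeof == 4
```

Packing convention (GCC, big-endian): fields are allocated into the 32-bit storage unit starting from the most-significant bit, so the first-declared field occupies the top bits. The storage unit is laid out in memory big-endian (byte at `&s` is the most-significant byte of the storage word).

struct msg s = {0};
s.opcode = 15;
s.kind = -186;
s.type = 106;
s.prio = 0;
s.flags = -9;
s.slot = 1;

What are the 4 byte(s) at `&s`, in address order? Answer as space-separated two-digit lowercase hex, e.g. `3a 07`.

fd 18 6a 2f

[28+:4] opcode=15 & 0xf = 0xf; word=0xf0000000
[18+:10] kind=-186 & 0x3ff = 0x346; word=0xfd180000
[8+:10] type=106 & 0x3ff = 0x6a; word=0xfd186a00
[6+:2] prio=0 & 0x3 = 0x0; word=0xfd186a00
[1+:5] flags=-9 & 0x1f = 0x17; word=0xfd186a2e
[0+:1] slot=1 & 0x1 = 0x1; word=0xfd186a2f
word = 0xfd186a2f → big-endian bytes:
  [0]=0xfd  [1]=0x18  [2]=0x6a  [3]=0x2f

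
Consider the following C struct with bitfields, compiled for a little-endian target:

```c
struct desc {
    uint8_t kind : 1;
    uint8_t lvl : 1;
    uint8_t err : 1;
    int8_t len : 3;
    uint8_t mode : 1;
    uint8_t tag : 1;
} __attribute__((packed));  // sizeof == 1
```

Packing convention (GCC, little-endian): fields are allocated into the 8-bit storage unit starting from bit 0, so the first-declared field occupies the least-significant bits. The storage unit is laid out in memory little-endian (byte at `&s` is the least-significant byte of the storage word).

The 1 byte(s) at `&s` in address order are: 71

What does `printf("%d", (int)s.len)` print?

[0]=0x71 (little-endian) → word 0x71
kind [0+:1] = (word>>0) & 0x1 = 1
lvl [1+:1] = (word>>1) & 0x1 = 0
err [2+:1] = (word>>2) & 0x1 = 0
len [3+:3] = (word>>3) & 0x7 = 6  ←
mode [6+:1] = (word>>6) & 0x1 = 1
tag [7+:1] = (word>>7) & 0x1 = 0
len signed 3b, MSB=1: 6 - 8 = -2

-2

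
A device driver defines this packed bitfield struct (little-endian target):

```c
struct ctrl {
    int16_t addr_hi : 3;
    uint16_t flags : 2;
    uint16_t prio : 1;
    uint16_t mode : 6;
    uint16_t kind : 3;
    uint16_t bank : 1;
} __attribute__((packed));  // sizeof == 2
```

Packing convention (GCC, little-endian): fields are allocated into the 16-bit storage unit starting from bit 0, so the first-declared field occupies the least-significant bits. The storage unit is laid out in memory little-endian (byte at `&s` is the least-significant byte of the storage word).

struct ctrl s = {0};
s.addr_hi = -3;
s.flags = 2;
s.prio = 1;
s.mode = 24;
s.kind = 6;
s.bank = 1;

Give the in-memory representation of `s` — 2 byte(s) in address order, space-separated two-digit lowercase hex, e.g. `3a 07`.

35 e6

addr_hi:3 = -3 → 0x5 << 0 → word 0x0005
flags:2 = 2 → 0x2 << 3 → word 0x0015
prio:1 = 1 → 0x1 << 5 → word 0x0035
mode:6 = 24 → 0x18 << 6 → word 0x0635
kind:3 = 6 → 0x6 << 12 → word 0x6635
bank:1 = 1 → 0x1 << 15 → word 0xe635
word = 0xe635 → little-endian bytes:
  [0]=0x35  [1]=0xe6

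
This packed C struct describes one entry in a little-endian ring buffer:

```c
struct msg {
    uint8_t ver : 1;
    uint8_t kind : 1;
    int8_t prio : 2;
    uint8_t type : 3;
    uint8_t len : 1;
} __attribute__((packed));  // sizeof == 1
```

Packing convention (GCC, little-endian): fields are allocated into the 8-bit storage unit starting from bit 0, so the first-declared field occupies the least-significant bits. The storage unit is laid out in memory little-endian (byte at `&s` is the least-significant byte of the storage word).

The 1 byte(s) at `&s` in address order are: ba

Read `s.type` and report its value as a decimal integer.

[0]=0xba (little-endian) → word 0xba
ver [0+:1] = (word>>0) & 0x1 = 0
kind [1+:1] = (word>>1) & 0x1 = 1
prio [2+:2] = (word>>2) & 0x3 = 2
type [4+:3] = (word>>4) & 0x7 = 3  ←
len [7+:1] = (word>>7) & 0x1 = 1

3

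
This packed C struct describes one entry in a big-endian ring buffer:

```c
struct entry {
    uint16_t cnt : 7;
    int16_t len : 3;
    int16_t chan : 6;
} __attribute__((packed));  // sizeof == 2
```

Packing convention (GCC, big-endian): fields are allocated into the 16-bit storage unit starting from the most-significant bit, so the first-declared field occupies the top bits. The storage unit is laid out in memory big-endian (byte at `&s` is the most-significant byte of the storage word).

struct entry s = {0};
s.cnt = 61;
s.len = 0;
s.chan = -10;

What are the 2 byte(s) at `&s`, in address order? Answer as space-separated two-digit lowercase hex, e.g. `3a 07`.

[9+:7] cnt=61 & 0x7f = 0x3d; word=0x7a00
[6+:3] len=0 & 0x7 = 0x0; word=0x7a00
[0+:6] chan=-10 & 0x3f = 0x36; word=0x7a36
word = 0x7a36 → big-endian bytes:
  [0]=0x7a  [1]=0x36

7a 36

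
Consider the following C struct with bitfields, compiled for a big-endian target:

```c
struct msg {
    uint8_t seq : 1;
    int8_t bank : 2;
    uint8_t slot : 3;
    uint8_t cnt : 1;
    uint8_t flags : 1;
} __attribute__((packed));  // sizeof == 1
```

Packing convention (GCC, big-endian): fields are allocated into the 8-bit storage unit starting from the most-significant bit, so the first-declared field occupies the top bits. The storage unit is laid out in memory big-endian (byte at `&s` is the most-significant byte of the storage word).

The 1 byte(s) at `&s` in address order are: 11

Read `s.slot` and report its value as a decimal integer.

4

[0]=0x11 (big-endian) → word 0x11
seq [7+:1] = (word>>7) & 0x1 = 0
bank [5+:2] = (word>>5) & 0x3 = 0
slot [2+:3] = (word>>2) & 0x7 = 4  ←
cnt [1+:1] = (word>>1) & 0x1 = 0
flags [0+:1] = (word>>0) & 0x1 = 1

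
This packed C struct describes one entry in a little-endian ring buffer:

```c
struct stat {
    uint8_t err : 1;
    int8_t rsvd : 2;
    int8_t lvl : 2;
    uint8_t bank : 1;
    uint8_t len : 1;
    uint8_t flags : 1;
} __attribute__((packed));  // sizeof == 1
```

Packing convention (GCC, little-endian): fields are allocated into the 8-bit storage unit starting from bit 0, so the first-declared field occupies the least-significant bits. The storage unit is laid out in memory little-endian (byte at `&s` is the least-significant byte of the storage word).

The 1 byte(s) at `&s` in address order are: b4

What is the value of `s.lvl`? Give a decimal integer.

[0]=0xb4 (little-endian) → word 0xb4
err:1 @ bit 0 → (0xb4>>0)&0x1 = 0x0
rsvd:2 @ bit 1 → (0xb4>>1)&0x3 = 0x2
lvl:2 @ bit 3 → (0xb4>>3)&0x3 = 0x2  ←
bank:1 @ bit 5 → (0xb4>>5)&0x1 = 0x1
len:1 @ bit 6 → (0xb4>>6)&0x1 = 0x0
flags:1 @ bit 7 → (0xb4>>7)&0x1 = 0x1
lvl signed 2b, MSB=1: 2 - 4 = -2

-2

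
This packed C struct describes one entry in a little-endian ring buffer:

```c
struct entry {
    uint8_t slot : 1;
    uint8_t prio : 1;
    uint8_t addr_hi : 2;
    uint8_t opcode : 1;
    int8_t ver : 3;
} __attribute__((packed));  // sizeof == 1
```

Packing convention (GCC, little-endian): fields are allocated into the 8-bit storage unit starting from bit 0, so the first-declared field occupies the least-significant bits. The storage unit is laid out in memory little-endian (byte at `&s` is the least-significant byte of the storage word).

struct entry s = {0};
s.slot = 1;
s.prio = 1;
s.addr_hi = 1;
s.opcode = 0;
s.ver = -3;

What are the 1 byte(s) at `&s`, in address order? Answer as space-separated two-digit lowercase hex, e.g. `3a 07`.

slot (1b) val=1 bits=0x1 at bit 0: 0x01
prio (1b) val=1 bits=0x1 at bit 1: 0x03
addr_hi (2b) val=1 bits=0x1 at bit 2: 0x07
opcode (1b) val=0 bits=0x0 at bit 4: 0x07
ver (3b) val=-3 bits=0x5 at bit 5: 0xa7
word = 0xa7 → little-endian bytes:
  [0]=0xa7

a7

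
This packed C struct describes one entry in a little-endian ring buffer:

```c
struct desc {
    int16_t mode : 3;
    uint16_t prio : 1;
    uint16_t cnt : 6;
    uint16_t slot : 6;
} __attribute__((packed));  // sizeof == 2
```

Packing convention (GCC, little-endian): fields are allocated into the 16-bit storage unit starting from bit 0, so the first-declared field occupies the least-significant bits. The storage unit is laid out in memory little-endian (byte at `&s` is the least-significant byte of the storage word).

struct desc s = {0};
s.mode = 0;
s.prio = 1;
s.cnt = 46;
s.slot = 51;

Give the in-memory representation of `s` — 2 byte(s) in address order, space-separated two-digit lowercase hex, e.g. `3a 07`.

e8 ce

mode:3 = 0 → 0x0 << 0 → word 0x0000
prio:1 = 1 → 0x1 << 3 → word 0x0008
cnt:6 = 46 → 0x2e << 4 → word 0x02e8
slot:6 = 51 → 0x33 << 10 → word 0xcee8
word = 0xcee8 → little-endian bytes:
  [0]=0xe8  [1]=0xce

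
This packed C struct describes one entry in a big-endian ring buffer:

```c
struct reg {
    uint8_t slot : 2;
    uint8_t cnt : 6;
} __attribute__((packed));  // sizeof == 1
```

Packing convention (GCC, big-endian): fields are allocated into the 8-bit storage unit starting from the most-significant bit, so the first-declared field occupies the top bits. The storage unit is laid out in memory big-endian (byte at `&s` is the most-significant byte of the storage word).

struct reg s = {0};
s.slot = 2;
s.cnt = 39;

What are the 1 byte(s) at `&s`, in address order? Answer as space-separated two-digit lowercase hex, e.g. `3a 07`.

slot (2b) val=2 bits=0x2 at bit 6: 0x80
cnt (6b) val=39 bits=0x27 at bit 0: 0xa7
word = 0xa7 → big-endian bytes:
  [0]=0xa7

a7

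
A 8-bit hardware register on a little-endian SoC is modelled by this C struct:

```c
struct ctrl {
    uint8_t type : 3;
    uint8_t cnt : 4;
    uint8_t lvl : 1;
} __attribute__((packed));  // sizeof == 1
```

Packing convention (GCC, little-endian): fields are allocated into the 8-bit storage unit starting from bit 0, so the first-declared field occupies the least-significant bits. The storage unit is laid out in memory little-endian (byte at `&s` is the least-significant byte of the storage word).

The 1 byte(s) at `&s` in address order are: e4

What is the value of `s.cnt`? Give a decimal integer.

12

[0]=0xe4 (little-endian) → word 0xe4
type:3 @ bit 0 → (0xe4>>0)&0x7 = 0x4
cnt:4 @ bit 3 → (0xe4>>3)&0xf = 0xc  ←
lvl:1 @ bit 7 → (0xe4>>7)&0x1 = 0x1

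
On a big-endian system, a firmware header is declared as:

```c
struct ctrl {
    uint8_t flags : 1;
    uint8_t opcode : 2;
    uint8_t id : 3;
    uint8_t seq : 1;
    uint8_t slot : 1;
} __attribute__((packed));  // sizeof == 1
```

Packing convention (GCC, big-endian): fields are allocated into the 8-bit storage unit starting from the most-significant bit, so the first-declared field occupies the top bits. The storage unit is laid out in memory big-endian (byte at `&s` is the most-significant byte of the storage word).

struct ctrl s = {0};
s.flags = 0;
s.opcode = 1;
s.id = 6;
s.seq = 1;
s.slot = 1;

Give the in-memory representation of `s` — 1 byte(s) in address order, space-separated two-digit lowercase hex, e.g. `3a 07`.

flags (1b) val=0 bits=0x0 at bit 7: 0x00
opcode (2b) val=1 bits=0x1 at bit 5: 0x20
id (3b) val=6 bits=0x6 at bit 2: 0x38
seq (1b) val=1 bits=0x1 at bit 1: 0x3a
slot (1b) val=1 bits=0x1 at bit 0: 0x3b
word = 0x3b → big-endian bytes:
  [0]=0x3b

3b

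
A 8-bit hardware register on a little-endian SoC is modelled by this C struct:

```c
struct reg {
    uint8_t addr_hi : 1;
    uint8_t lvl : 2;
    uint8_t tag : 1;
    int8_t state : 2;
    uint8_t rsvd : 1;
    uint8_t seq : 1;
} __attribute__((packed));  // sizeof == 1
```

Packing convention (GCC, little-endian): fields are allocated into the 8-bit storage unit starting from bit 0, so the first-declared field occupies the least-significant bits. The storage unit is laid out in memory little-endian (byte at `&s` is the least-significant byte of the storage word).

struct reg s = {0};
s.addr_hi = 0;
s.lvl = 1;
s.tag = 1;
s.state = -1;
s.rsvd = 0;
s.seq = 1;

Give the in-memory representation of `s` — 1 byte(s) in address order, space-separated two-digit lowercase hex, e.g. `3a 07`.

ba

addr_hi:1 = 0 → 0x0 << 0 → word 0x00
lvl:2 = 1 → 0x1 << 1 → word 0x02
tag:1 = 1 → 0x1 << 3 → word 0x0a
state:2 = -1 → 0x3 << 4 → word 0x3a
rsvd:1 = 0 → 0x0 << 6 → word 0x3a
seq:1 = 1 → 0x1 << 7 → word 0xba
word = 0xba → little-endian bytes:
  [0]=0xba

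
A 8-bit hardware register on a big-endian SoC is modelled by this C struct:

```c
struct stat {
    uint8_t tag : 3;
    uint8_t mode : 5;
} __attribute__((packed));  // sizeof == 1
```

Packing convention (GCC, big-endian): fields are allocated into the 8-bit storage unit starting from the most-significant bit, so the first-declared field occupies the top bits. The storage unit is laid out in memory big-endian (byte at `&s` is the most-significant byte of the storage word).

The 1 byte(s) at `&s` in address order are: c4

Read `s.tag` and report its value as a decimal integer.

[0]=0xc4 (big-endian) → word 0xc4
tag [5+:3] = (word>>5) & 0x7 = 6  ←
mode [0+:5] = (word>>0) & 0x1f = 4

6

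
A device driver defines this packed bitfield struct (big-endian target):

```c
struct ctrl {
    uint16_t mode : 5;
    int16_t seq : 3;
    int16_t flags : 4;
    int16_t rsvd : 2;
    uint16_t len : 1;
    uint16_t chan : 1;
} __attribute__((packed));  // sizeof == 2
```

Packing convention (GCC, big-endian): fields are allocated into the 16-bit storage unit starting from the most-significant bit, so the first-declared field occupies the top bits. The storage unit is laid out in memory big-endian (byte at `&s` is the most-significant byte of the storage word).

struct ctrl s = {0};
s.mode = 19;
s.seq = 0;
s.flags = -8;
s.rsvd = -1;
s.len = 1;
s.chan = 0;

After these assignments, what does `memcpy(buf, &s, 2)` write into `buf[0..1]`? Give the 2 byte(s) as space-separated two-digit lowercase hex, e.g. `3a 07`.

98 8e

[11+:5] mode=19 & 0x1f = 0x13; word=0x9800
[8+:3] seq=0 & 0x7 = 0x0; word=0x9800
[4+:4] flags=-8 & 0xf = 0x8; word=0x9880
[2+:2] rsvd=-1 & 0x3 = 0x3; word=0x988c
[1+:1] len=1 & 0x1 = 0x1; word=0x988e
[0+:1] chan=0 & 0x1 = 0x0; word=0x988e
word = 0x988e → big-endian bytes:
  [0]=0x98  [1]=0x8e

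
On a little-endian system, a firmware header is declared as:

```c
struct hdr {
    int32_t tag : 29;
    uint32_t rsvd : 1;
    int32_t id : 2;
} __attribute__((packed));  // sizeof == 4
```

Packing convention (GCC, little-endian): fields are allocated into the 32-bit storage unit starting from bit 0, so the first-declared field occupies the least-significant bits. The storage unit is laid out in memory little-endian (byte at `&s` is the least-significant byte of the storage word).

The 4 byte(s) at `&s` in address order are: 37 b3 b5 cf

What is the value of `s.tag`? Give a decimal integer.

263566135

[0]=0x37 [1]=0xb3 [2]=0xb5 [3]=0xcf (little-endian) → word 0xcfb5b337
tag:29 @ bit 0 → (0xcfb5b337>>0)&0x1fffffff = 0xfb5b337  ←
rsvd:1 @ bit 29 → (0xcfb5b337>>29)&0x1 = 0x0
id:2 @ bit 30 → (0xcfb5b337>>30)&0x3 = 0x3
tag signed 29b, MSB=0: value = 263566135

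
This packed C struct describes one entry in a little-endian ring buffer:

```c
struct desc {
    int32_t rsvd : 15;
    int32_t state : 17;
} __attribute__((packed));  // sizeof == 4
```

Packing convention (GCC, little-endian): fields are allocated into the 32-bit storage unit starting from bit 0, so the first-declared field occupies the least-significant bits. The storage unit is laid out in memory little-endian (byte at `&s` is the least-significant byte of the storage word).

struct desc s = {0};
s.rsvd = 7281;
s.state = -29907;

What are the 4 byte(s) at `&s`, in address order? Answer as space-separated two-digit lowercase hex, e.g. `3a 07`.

rsvd (15b) val=7281 bits=0x1c71 at bit 0: 0x00001c71
state (17b) val=-29907 bits=0x18b2d at bit 15: 0xc5969c71
word = 0xc5969c71 → little-endian bytes:
  [0]=0x71  [1]=0x9c  [2]=0x96  [3]=0xc5

71 9c 96 c5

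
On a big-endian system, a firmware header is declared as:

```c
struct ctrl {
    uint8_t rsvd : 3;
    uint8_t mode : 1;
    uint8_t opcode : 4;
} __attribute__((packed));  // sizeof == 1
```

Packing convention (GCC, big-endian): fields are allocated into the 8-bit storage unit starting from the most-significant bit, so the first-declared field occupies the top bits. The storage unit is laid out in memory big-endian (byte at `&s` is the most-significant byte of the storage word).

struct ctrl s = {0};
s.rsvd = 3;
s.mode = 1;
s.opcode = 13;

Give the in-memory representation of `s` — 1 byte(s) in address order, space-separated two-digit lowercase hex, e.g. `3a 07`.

rsvd (3b) val=3 bits=0x3 at bit 5: 0x60
mode (1b) val=1 bits=0x1 at bit 4: 0x70
opcode (4b) val=13 bits=0xd at bit 0: 0x7d
word = 0x7d → big-endian bytes:
  [0]=0x7d

7d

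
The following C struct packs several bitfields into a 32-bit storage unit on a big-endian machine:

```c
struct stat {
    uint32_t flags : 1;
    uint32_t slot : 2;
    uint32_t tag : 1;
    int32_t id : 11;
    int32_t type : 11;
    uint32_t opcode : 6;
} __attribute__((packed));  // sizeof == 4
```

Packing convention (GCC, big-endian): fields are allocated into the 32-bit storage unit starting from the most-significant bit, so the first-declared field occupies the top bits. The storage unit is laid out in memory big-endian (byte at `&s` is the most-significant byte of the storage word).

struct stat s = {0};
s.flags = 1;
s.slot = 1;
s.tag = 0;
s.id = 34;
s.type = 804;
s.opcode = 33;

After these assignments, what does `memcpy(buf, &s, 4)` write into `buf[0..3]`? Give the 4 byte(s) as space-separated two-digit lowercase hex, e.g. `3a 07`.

flags:1 = 1 → 0x1 << 31 → word 0x80000000
slot:2 = 1 → 0x1 << 29 → word 0xa0000000
tag:1 = 0 → 0x0 << 28 → word 0xa0000000
id:11 = 34 → 0x22 << 17 → word 0xa0440000
type:11 = 804 → 0x324 << 6 → word 0xa044c900
opcode:6 = 33 → 0x21 << 0 → word 0xa044c921
word = 0xa044c921 → big-endian bytes:
  [0]=0xa0  [1]=0x44  [2]=0xc9  [3]=0x21

a0 44 c9 21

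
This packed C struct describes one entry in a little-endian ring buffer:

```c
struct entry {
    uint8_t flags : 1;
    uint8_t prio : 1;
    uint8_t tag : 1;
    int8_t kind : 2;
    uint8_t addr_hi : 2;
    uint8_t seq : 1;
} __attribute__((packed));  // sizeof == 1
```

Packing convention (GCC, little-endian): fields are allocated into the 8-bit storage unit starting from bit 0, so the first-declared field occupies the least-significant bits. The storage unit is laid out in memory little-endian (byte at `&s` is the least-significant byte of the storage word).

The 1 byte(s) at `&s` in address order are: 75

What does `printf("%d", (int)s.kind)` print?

[0]=0x75 (little-endian) → word 0x75
flags [0+:1] = (word>>0) & 0x1 = 1
prio [1+:1] = (word>>1) & 0x1 = 0
tag [2+:1] = (word>>2) & 0x1 = 1
kind [3+:2] = (word>>3) & 0x3 = 2  ←
addr_hi [5+:2] = (word>>5) & 0x3 = 3
seq [7+:1] = (word>>7) & 0x1 = 0
kind signed 2b, MSB=1: 2 - 4 = -2

-2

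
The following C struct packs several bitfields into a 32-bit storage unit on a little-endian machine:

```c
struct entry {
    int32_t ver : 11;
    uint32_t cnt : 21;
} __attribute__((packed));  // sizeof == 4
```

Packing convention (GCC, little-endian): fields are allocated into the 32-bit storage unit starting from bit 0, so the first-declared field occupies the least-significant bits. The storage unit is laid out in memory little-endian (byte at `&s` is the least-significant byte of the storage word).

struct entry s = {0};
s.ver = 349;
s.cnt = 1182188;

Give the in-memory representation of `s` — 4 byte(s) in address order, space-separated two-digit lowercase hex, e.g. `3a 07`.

5d 61 4f 90

ver:11 = 349 → 0x15d << 0 → word 0x0000015d
cnt:21 = 1182188 → 0x1209ec << 11 → word 0x904f615d
word = 0x904f615d → little-endian bytes:
  [0]=0x5d  [1]=0x61  [2]=0x4f  [3]=0x90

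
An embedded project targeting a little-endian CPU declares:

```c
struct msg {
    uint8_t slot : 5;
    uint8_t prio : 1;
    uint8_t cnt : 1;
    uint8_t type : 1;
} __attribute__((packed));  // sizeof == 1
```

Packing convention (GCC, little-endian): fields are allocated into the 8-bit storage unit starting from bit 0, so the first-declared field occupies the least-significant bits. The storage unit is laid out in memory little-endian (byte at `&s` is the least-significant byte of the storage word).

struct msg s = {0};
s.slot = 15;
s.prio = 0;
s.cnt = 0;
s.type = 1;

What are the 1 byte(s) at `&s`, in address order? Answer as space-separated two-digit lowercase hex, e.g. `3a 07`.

8f

[0+:5] slot=15 & 0x1f = 0xf; word=0x0f
[5+:1] prio=0 & 0x1 = 0x0; word=0x0f
[6+:1] cnt=0 & 0x1 = 0x0; word=0x0f
[7+:1] type=1 & 0x1 = 0x1; word=0x8f
word = 0x8f → little-endian bytes:
  [0]=0x8f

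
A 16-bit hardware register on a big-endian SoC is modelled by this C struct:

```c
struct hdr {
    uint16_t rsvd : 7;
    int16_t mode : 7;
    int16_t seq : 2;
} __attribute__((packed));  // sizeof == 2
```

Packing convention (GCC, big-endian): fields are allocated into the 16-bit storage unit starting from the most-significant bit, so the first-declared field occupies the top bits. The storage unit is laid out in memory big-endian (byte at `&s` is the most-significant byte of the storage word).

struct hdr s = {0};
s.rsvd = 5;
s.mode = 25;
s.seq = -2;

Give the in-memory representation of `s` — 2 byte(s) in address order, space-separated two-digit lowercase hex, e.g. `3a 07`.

rsvd (7b) val=5 bits=0x5 at bit 9: 0x0a00
mode (7b) val=25 bits=0x19 at bit 2: 0x0a64
seq (2b) val=-2 bits=0x2 at bit 0: 0x0a66
word = 0x0a66 → big-endian bytes:
  [0]=0x0a  [1]=0x66

0a 66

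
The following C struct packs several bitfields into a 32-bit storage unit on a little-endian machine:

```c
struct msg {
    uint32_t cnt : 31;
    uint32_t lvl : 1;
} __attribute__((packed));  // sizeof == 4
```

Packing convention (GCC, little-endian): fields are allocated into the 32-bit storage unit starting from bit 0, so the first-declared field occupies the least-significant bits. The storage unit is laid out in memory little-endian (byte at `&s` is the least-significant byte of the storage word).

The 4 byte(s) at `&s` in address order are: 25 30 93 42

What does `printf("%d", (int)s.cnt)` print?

[0]=0x25 [1]=0x30 [2]=0x93 [3]=0x42 (little-endian) → word 0x42933025
cnt:31 @ bit 0 → (0x42933025>>0)&0x7fffffff = 0x42933025  ←
lvl:1 @ bit 31 → (0x42933025>>31)&0x1 = 0x0

1116942373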